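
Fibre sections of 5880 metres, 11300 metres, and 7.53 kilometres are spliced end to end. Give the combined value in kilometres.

24.71 kilometres

In kilometres:
  5880 metres = 5880e-3 kilometres = 5.88
  11300 metres = 11300e-3 kilometres = 11.3
  7.53 kilometres → 7.53
Sum: 5.88 + 11.3 + 7.53 = 24.71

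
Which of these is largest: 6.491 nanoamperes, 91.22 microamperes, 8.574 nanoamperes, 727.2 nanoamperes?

6.491 nanoamperes = 0.000000006491 amperes
91.22 microamperes = 0.00009122 amperes
8.574 nanoamperes = 0.000000008574 amperes
727.2 nanoamperes = 0.0000007272 amperes

91.22 microamperes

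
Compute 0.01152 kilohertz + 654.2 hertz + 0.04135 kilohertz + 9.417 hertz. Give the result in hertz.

716.487 hertz

In hertz:
  0.01152 kilohertz = 0.01152e3 hertz = 11.52
  654.2 hertz → 654.2
  0.04135 kilohertz = 0.04135e3 hertz = 41.35
  9.417 hertz → 9.417
Sum: 11.52 + 654.2 + 41.35 + 9.417 = 716.487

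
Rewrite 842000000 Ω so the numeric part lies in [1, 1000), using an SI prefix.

842 MΩ

= 842 × 10^6 Ω; 10^6 is mega.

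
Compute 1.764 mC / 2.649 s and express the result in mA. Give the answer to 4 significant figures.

(1.764 × 10^-3) / (2.649) = 0.665912 × 10^-3 A

0.6659 mA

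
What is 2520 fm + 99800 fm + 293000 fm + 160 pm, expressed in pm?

555.32 pm

In pm:
  2520 fm = 2520e-3 pm = 2.52
  99800 fm = 99800e-3 pm = 99.8
  293000 fm = 293000e-3 pm = 293
  160 pm → 160
Sum: 2.52 + 99.8 + 293 + 160 = 555.32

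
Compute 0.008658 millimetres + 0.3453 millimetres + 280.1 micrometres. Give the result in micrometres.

In micrometres:
  0.008658 millimetres = 0.008658 × 10³ micrometres = 8.658
  0.3453 millimetres = 0.3453 × 10³ micrometres = 345.3
  280.1 micrometres → 280.1
Sum: 8.658 + 345.3 + 280.1 = 634.058

634.058 micrometres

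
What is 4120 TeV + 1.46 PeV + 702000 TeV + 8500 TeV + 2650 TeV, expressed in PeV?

718.73 PeV

In PeV:
  4120 TeV = 4120e-3 PeV = 4.12
  1.46 PeV → 1.46
  702000 TeV = 702000e-3 PeV = 702
  8500 TeV = 8500e-3 PeV = 8.5
  2650 TeV = 2650e-3 PeV = 2.65
Sum: 4.12 + 1.46 + 702 + 8.5 + 2.65 = 718.73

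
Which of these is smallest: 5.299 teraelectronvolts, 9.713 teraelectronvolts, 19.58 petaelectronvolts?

5.299 teraelectronvolts = 5299000000000 electronvolts
9.713 teraelectronvolts = 9713000000000 electronvolts
19.58 petaelectronvolts = 19580000000000000 electronvolts

5.299 teraelectronvolts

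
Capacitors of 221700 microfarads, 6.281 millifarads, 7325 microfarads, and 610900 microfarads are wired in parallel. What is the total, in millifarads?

846.206 millifarads

In millifarads:
  221700 microfarads = 221700e-3 millifarads = 221.7
  6.281 millifarads → 6.281
  7325 microfarads = 7325e-3 millifarads = 7.325
  610900 microfarads = 610900e-3 millifarads = 610.9
Sum: 221.7 + 6.281 + 7.325 + 610.9 = 846.206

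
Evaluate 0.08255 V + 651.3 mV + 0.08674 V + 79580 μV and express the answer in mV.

900.17 mV

In mV:
  0.08255 V = 0.08255e3 mV = 82.55
  651.3 mV → 651.3
  0.08674 V = 0.08674e3 mV = 86.74
  79580 μV = 79580e-3 mV = 79.58
Sum: 82.55 + 651.3 + 86.74 + 79.58 = 900.17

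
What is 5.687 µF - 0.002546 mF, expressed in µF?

In µF:
  5.687 µF → 5.687
  0.002546 mF = 0.002546 × 10³ µF = 2.546
Difference: 5.687 - 2.546 = 3.141

3.141 µF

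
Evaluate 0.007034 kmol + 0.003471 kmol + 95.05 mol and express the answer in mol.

105.555 mol

In mol:
  0.007034 kmol = 0.007034e3 mol = 7.034
  0.003471 kmol = 0.003471e3 mol = 3.471
  95.05 mol → 95.05
Sum: 7.034 + 3.471 + 95.05 = 105.555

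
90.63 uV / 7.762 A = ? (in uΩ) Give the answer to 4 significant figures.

(90.63 × 10⁻⁶) / (7.762) = 11.6761 × 10⁻⁶ Ω

11.68 uΩ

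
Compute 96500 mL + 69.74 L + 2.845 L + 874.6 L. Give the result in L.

1043.685 L

In L:
  96500 mL = 96500 × 10^-3 L = 96.5
  69.74 L → 69.74
  2.845 L → 2.845
  874.6 L → 874.6
Sum: 96.5 + 69.74 + 2.845 + 874.6 = 1043.685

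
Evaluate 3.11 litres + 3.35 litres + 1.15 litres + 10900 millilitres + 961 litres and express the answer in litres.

979.51 litres

In litres:
  3.11 litres → 3.11
  3.35 litres → 3.35
  1.15 litres → 1.15
  10900 millilitres = 10900 × 10⁻³ litres = 10.9
  961 litres → 961
Sum: 3.11 + 3.35 + 1.15 + 10.9 + 961 = 979.51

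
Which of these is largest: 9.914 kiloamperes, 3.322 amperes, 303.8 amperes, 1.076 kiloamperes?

9.914 kiloamperes

9.914 kiloamperes = 9914 amperes
3.322 amperes = 3.322 amperes
303.8 amperes = 303.8 amperes
1.076 kiloamperes = 1076 amperes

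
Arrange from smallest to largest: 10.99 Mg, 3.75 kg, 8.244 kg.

3.75 kg < 8.244 kg < 10.99 Mg

10.99 Mg = 10990000 g
3.75 kg = 3750 g
8.244 kg = 8244 g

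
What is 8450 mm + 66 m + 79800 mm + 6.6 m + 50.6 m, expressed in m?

In m:
  8450 mm = 8450 × 10⁻³ m = 8.45
  66 m → 66
  79800 mm = 79800 × 10⁻³ m = 79.8
  6.6 m → 6.6
  50.6 m → 50.6
Sum: 8.45 + 66 + 79.8 + 6.6 + 50.6 = 211.45

211.45 m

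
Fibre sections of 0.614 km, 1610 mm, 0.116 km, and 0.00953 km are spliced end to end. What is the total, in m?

741.14 m

In m:
  0.614 km = 0.614e3 m = 614
  1610 mm = 1610e-3 m = 1.61
  0.116 km = 0.116e3 m = 116
  0.00953 km = 0.00953e3 m = 9.53
Sum: 614 + 1.61 + 116 + 9.53 = 741.14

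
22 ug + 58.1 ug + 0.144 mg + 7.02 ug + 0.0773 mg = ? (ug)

In ug:
  22 ug → 22
  58.1 ug → 58.1
  0.144 mg = 0.144e3 ug = 144
  7.02 ug → 7.02
  0.0773 mg = 0.0773e3 ug = 77.3
Sum: 22 + 58.1 + 144 + 7.02 + 77.3 = 308.42

308.42 ug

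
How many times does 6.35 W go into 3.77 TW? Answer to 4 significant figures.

(3.77 × 10¹²) / (6.35) = 0.5937 × 10¹²

593700000000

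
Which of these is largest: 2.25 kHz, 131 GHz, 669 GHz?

669 GHz

2.25 kHz = 2250 Hz
131 GHz = 131000000000 Hz
669 GHz = 669000000000 Hz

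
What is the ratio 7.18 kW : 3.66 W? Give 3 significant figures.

1960

(7.18e3) / (3.66) = 1.962e3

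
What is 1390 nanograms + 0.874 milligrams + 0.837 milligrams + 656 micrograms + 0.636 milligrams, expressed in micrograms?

3004.39 micrograms

In micrograms:
  1390 nanograms = 1390 × 10^-3 micrograms = 1.39
  0.874 milligrams = 0.874 × 10^3 micrograms = 874
  0.837 milligrams = 0.837 × 10^3 micrograms = 837
  656 micrograms → 656
  0.636 milligrams = 0.636 × 10^3 micrograms = 636
Sum: 1.39 + 874 + 837 + 656 + 636 = 3004.39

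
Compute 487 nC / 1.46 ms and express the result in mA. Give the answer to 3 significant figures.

0.334 mA

(487e-9) / (1.46e-3) = 333.56e-6 A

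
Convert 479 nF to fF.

479000000 fF

nano = 10⁻⁹, femto = 10⁻¹⁵; factor is 10⁶.
479 × 10⁶ = 479000000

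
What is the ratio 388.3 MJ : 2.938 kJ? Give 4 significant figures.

(388.3 × 10^6) / (2.938 × 10^3) = 132.16 × 10^3

132200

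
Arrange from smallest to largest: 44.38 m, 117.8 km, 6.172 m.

44.38 m = 44.38 m
117.8 km = 117800 m
6.172 m = 6.172 m

6.172 m < 44.38 m < 117.8 km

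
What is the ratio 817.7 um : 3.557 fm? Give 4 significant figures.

(817.7e-6) / (3.557e-15) = 229.88e9

229900000000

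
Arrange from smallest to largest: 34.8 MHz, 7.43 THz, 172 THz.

34.8 MHz < 7.43 THz < 172 THz

34.8 MHz = 34800000 Hz
7.43 THz = 7430000000000 Hz
172 THz = 172000000000000 Hz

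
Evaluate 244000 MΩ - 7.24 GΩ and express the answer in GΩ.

236.76 GΩ

In GΩ:
  244000 MΩ = 244000e-3 GΩ = 244
  7.24 GΩ → 7.24
Difference: 244 - 7.24 = 236.76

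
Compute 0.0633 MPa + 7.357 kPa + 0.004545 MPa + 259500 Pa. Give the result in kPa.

334.702 kPa

In kPa:
  0.0633 MPa = 0.0633e3 kPa = 63.3
  7.357 kPa → 7.357
  0.004545 MPa = 0.004545e3 kPa = 4.545
  259500 Pa = 259500e-3 kPa = 259.5
Sum: 63.3 + 7.357 + 4.545 + 259.5 = 334.702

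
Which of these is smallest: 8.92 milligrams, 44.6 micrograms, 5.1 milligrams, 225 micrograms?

44.6 micrograms

8.92 milligrams = 0.00892 grams
44.6 micrograms = 0.0000446 grams
5.1 milligrams = 0.0051 grams
225 micrograms = 0.000225 grams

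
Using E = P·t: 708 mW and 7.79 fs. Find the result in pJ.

708 × 10⁻³ × 7.79 × 10⁻¹⁵ = 5515.32 × 10⁻¹⁸ J

0.00551532 pJ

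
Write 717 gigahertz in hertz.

717000000000 hertz

giga = 1e9, (no prefix) = 1e0; factor is 1e9.
717 × 1e9 = 717000000000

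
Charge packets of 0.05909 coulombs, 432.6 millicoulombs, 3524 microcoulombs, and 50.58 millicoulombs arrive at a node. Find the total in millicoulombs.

In millicoulombs:
  0.05909 coulombs = 0.05909 × 10³ millicoulombs = 59.09
  432.6 millicoulombs → 432.6
  3524 microcoulombs = 3524 × 10⁻³ millicoulombs = 3.524
  50.58 millicoulombs → 50.58
Sum: 59.09 + 432.6 + 3.524 + 50.58 = 545.794

545.794 millicoulombs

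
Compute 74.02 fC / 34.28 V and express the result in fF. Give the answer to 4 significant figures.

(74.02e-15) / (34.28) = 2.15928e-15 F

2.159 fF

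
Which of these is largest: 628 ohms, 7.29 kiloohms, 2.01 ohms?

628 ohms = 628 ohms
7.29 kiloohms = 7290 ohms
2.01 ohms = 2.01 ohms

7.29 kiloohms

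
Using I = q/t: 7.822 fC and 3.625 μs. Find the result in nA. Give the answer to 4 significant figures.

2.158 nA

(7.822 × 10⁻¹⁵) / (3.625 × 10⁻⁶) = 2.15779 × 10⁻⁹ A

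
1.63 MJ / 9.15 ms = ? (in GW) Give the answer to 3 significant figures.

(1.63 × 10^6) / (9.15 × 10^-3) = 0.17814 × 10^9 W

0.178 GW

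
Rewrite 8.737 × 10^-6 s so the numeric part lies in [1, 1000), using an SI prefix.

8.737 µs

= 8.737 × 10^-6 s; 10^-6 is micro.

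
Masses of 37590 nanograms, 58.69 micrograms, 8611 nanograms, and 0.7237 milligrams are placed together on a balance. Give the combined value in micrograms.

In micrograms:
  37590 nanograms = 37590e-3 micrograms = 37.59
  58.69 micrograms → 58.69
  8611 nanograms = 8611e-3 micrograms = 8.611
  0.7237 milligrams = 0.7237e3 micrograms = 723.7
Sum: 37.59 + 58.69 + 8.611 + 723.7 = 828.591

828.591 micrograms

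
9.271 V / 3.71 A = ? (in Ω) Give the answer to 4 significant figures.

(9.271) / (3.71) = 2.49892 Ω

2.499 Ω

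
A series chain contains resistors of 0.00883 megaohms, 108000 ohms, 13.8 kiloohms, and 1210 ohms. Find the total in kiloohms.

131.84 kiloohms

In kiloohms:
  0.00883 megaohms = 0.00883 × 10³ kiloohms = 8.83
  108000 ohms = 108000 × 10⁻³ kiloohms = 108
  13.8 kiloohms → 13.8
  1210 ohms = 1210 × 10⁻³ kiloohms = 1.21
Sum: 8.83 + 108 + 13.8 + 1.21 = 131.84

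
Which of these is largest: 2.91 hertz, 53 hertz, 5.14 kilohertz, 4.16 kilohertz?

5.14 kilohertz

2.91 hertz = 2.91 hertz
53 hertz = 53 hertz
5.14 kilohertz = 5140 hertz
4.16 kilohertz = 4160 hertz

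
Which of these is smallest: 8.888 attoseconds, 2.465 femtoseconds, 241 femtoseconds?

8.888 attoseconds = 0.000000000000000008888 seconds
2.465 femtoseconds = 0.000000000000002465 seconds
241 femtoseconds = 0.000000000000241 seconds

8.888 attoseconds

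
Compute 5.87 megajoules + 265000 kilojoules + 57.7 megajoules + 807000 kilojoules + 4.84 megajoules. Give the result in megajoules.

In megajoules:
  5.87 megajoules → 5.87
  265000 kilojoules = 265000 × 10⁻³ megajoules = 265
  57.7 megajoules → 57.7
  807000 kilojoules = 807000 × 10⁻³ megajoules = 807
  4.84 megajoules → 4.84
Sum: 5.87 + 265 + 57.7 + 807 + 4.84 = 1140.41

1140.41 megajoules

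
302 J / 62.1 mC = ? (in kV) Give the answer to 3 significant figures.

4.86 kV

(302) / (62.1 × 10^-3) = 4.8631 × 10^3 V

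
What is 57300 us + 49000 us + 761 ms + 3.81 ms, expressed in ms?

In ms:
  57300 us = 57300e-3 ms = 57.3
  49000 us = 49000e-3 ms = 49
  761 ms → 761
  3.81 ms → 3.81
Sum: 57.3 + 49 + 761 + 3.81 = 871.11

871.11 ms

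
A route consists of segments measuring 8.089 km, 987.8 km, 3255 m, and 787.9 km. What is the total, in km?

1787.044 km

In km:
  8.089 km → 8.089
  987.8 km → 987.8
  3255 m = 3255e-3 km = 3.255
  787.9 km → 787.9
Sum: 8.089 + 987.8 + 3.255 + 787.9 = 1787.044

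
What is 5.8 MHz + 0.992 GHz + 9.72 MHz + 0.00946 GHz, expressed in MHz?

In MHz:
  5.8 MHz → 5.8
  0.992 GHz = 0.992 × 10^3 MHz = 992
  9.72 MHz → 9.72
  0.00946 GHz = 0.00946 × 10^3 MHz = 9.46
Sum: 5.8 + 992 + 9.72 + 9.46 = 1016.98

1016.98 MHz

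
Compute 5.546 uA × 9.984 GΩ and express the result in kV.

55.371264 kV

5.546 × 10^-6 × 9.984 × 10^9 = 55.371264 × 10^3 V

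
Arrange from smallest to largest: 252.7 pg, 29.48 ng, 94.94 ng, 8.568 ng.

252.7 pg < 8.568 ng < 29.48 ng < 94.94 ng

252.7 pg = 0.0000000002527 g
29.48 ng = 0.00000002948 g
94.94 ng = 0.00000009494 g
8.568 ng = 0.000000008568 g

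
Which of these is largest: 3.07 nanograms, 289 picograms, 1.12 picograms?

3.07 nanograms = 0.00000000307 grams
289 picograms = 0.000000000289 grams
1.12 picograms = 0.00000000000112 grams

3.07 nanograms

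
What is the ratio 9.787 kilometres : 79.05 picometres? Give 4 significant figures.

(9.787 × 10^3) / (79.05 × 10^-12) = 0.12381 × 10^15

123800000000000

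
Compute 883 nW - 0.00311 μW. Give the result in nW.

879.89 nW

In nW:
  883 nW → 883
  0.00311 μW = 0.00311 × 10^3 nW = 3.11
Difference: 883 - 3.11 = 879.89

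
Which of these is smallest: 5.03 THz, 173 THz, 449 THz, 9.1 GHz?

9.1 GHz

5.03 THz = 5030000000000 Hz
173 THz = 173000000000000 Hz
449 THz = 449000000000000 Hz
9.1 GHz = 9100000000 Hz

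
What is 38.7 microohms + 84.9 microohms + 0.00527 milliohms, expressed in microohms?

In microohms:
  38.7 microohms → 38.7
  84.9 microohms → 84.9
  0.00527 milliohms = 0.00527 × 10^3 microohms = 5.27
Sum: 38.7 + 84.9 + 5.27 = 128.87

128.87 microohms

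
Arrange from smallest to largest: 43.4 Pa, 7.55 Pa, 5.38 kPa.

7.55 Pa < 43.4 Pa < 5.38 kPa

43.4 Pa = 43.4 Pa
7.55 Pa = 7.55 Pa
5.38 kPa = 5380 Pa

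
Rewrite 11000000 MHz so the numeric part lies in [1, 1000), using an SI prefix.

11 THz

= 11 × 10¹² Hz; 10¹² is tera.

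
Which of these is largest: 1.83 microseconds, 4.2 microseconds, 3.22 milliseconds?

1.83 microseconds = 0.00000183 seconds
4.2 microseconds = 0.0000042 seconds
3.22 milliseconds = 0.00322 seconds

3.22 milliseconds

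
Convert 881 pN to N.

0.000000000881 N

pico = 10^-12, (no prefix) = 10^0; factor is 10^-12.
881 × 10^-12 = 0.000000000881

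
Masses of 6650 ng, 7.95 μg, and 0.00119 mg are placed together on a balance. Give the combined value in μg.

15.79 μg

In μg:
  6650 ng = 6650 × 10^-3 μg = 6.65
  7.95 μg → 7.95
  0.00119 mg = 0.00119 × 10^3 μg = 1.19
Sum: 6.65 + 7.95 + 1.19 = 15.79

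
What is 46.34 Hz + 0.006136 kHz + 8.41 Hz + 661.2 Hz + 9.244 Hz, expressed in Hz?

731.33 Hz

In Hz:
  46.34 Hz → 46.34
  0.006136 kHz = 0.006136 × 10^3 Hz = 6.136
  8.41 Hz → 8.41
  661.2 Hz → 661.2
  9.244 Hz → 9.244
Sum: 46.34 + 6.136 + 8.41 + 661.2 + 9.244 = 731.33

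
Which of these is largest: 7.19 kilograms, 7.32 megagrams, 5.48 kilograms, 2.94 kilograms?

7.32 megagrams

7.19 kilograms = 7190 grams
7.32 megagrams = 7320000 grams
5.48 kilograms = 5480 grams
2.94 kilograms = 2940 grams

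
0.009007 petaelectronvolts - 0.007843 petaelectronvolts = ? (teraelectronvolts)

1.164 teraelectronvolts

In teraelectronvolts:
  0.009007 petaelectronvolts = 0.009007e3 teraelectronvolts = 9.007
  0.007843 petaelectronvolts = 0.007843e3 teraelectronvolts = 7.843
Difference: 9.007 - 7.843 = 1.164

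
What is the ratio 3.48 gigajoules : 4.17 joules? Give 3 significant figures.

(3.48 × 10^9) / (4.17) = 0.8345 × 10^9

835000000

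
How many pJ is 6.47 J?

6470000000000 pJ

(no prefix) = 1e0, pico = 1e-12; factor is 1e12.
6.47 × 1e12 = 6470000000000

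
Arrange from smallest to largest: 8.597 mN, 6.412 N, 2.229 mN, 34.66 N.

2.229 mN < 8.597 mN < 6.412 N < 34.66 N

8.597 mN = 0.008597 N
6.412 N = 6.412 N
2.229 mN = 0.002229 N
34.66 N = 34.66 N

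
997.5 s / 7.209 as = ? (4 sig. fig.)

138400000000000000000

(997.5) / (7.209 × 10^-18) = 138.37 × 10^18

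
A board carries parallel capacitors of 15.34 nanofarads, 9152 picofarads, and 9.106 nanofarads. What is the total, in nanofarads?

33.598 nanofarads

In nanofarads:
  15.34 nanofarads → 15.34
  9152 picofarads = 9152 × 10⁻³ nanofarads = 9.152
  9.106 nanofarads → 9.106
Sum: 15.34 + 9.152 + 9.106 = 33.598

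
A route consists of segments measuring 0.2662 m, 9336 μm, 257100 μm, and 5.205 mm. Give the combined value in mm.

537.841 mm

In mm:
  0.2662 m = 0.2662 × 10^3 mm = 266.2
  9336 μm = 9336 × 10^-3 mm = 9.336
  257100 μm = 257100 × 10^-3 mm = 257.1
  5.205 mm → 5.205
Sum: 266.2 + 9.336 + 257.1 + 5.205 = 537.841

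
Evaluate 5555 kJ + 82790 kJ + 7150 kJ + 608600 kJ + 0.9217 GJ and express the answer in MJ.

In MJ:
  5555 kJ = 5555e-3 MJ = 5.555
  82790 kJ = 82790e-3 MJ = 82.79
  7150 kJ = 7150e-3 MJ = 7.15
  608600 kJ = 608600e-3 MJ = 608.6
  0.9217 GJ = 0.9217e3 MJ = 921.7
Sum: 5.555 + 82.79 + 7.15 + 608.6 + 921.7 = 1625.795

1625.795 MJ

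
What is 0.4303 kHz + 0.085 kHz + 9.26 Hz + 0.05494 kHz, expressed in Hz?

579.5 Hz

In Hz:
  0.4303 kHz = 0.4303 × 10³ Hz = 430.3
  0.085 kHz = 0.085 × 10³ Hz = 85
  9.26 Hz → 9.26
  0.05494 kHz = 0.05494 × 10³ Hz = 54.94
Sum: 430.3 + 85 + 9.26 + 54.94 = 579.5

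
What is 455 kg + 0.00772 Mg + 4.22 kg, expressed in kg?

466.94 kg

In kg:
  455 kg → 455
  0.00772 Mg = 0.00772e3 kg = 7.72
  4.22 kg → 4.22
Sum: 455 + 7.72 + 4.22 = 466.94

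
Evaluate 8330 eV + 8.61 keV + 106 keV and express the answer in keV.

In keV:
  8330 eV = 8330 × 10^-3 keV = 8.33
  8.61 keV → 8.61
  106 keV → 106
Sum: 8.33 + 8.61 + 106 = 122.94

122.94 keV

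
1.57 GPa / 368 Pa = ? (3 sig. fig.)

(1.57 × 10^9) / (368) = 0.004266 × 10^9

4270000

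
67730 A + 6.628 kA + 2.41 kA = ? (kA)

76.768 kA

In kA:
  67730 A = 67730 × 10^-3 kA = 67.73
  6.628 kA → 6.628
  2.41 kA → 2.41
Sum: 67.73 + 6.628 + 2.41 = 76.768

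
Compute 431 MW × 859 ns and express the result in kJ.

0.370229 kJ

431 × 10⁶ × 859 × 10⁻⁹ = 370229 × 10⁻³ J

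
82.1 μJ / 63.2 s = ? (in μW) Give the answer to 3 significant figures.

1.30 μW

(82.1 × 10⁻⁶) / (63.2) = 1.2991 × 10⁻⁶ W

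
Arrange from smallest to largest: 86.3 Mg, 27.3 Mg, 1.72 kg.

1.72 kg < 27.3 Mg < 86.3 Mg

86.3 Mg = 86300000 g
27.3 Mg = 27300000 g
1.72 kg = 1720 g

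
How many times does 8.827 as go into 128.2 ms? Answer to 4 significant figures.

14520000000000000

(128.2 × 10^-3) / (8.827 × 10^-18) = 14.524 × 10^15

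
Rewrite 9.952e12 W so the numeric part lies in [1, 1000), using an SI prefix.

9.952 TW

= 9.952e12 W; 1e12 is tera.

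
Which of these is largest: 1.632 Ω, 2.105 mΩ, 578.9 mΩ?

1.632 Ω = 1.632 Ω
2.105 mΩ = 0.002105 Ω
578.9 mΩ = 0.5789 Ω

1.632 Ω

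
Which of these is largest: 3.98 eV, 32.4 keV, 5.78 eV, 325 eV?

32.4 keV

3.98 eV = 3.98 eV
32.4 keV = 32400 eV
5.78 eV = 5.78 eV
325 eV = 325 eV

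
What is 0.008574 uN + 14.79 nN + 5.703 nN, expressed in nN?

29.067 nN

In nN:
  0.008574 uN = 0.008574 × 10^3 nN = 8.574
  14.79 nN → 14.79
  5.703 nN → 5.703
Sum: 8.574 + 14.79 + 5.703 = 29.067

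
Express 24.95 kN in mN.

24950000 mN

kilo = 1e3, milli = 1e-3; factor is 1e6.
24.95 × 1e6 = 24950000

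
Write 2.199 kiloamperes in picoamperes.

kilo = 10^3, pico = 10^-12; factor is 10^15.
2.199 × 10^15 = 2199000000000000

2199000000000000 picoamperes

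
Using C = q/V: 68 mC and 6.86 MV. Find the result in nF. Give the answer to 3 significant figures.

(68 × 10⁻³) / (6.86 × 10⁶) = 9.9125 × 10⁻⁹ F

9.91 nF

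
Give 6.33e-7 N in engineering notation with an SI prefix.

633 nN

= 633e-9 N; 1e-9 is nano.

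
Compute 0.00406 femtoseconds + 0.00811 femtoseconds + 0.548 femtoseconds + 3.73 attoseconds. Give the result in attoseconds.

In attoseconds:
  0.00406 femtoseconds = 0.00406e3 attoseconds = 4.06
  0.00811 femtoseconds = 0.00811e3 attoseconds = 8.11
  0.548 femtoseconds = 0.548e3 attoseconds = 548
  3.73 attoseconds → 3.73
Sum: 4.06 + 8.11 + 548 + 3.73 = 563.9

563.9 attoseconds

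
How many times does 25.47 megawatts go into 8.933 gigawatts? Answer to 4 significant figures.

350.7

(8.933 × 10⁹) / (25.47 × 10⁶) = 0.35073 × 10³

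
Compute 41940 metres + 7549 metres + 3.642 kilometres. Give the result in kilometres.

In kilometres:
  41940 metres = 41940e-3 kilometres = 41.94
  7549 metres = 7549e-3 kilometres = 7.549
  3.642 kilometres → 3.642
Sum: 41.94 + 7.549 + 3.642 = 53.131

53.131 kilometres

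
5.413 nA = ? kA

nano = 1e-9, kilo = 1e3; factor is 1e-12.
5.413 × 1e-12 = 0.000000000005413

0.000000000005413 kA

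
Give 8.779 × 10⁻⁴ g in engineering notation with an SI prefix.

= 877.9 × 10⁻⁶ g; 10⁻⁶ is micro.

877.9 ug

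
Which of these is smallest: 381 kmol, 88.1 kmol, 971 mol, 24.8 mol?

24.8 mol

381 kmol = 381000 mol
88.1 kmol = 88100 mol
971 mol = 971 mol
24.8 mol = 24.8 mol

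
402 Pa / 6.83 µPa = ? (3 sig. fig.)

(402) / (6.83e-6) = 58.86e6

58900000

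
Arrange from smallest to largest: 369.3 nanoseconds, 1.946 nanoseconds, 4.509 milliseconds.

369.3 nanoseconds = 0.0000003693 seconds
1.946 nanoseconds = 0.000000001946 seconds
4.509 milliseconds = 0.004509 seconds

1.946 nanoseconds < 369.3 nanoseconds < 4.509 milliseconds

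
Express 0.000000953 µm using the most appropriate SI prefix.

953 fm

= 953e-15 m; 1e-15 is femto.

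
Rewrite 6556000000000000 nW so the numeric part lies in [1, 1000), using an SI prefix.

6.556 MW

= 6.556 × 10^6 W; 10^6 is mega.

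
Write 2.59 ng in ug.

0.00259 ug

nano = 10⁻⁹, micro = 10⁻⁶; factor is 10⁻³.
2.59 × 10⁻³ = 0.00259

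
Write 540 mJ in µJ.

milli = 1e-3, micro = 1e-6; factor is 1e3.
540 × 1e3 = 540000

540000 µJ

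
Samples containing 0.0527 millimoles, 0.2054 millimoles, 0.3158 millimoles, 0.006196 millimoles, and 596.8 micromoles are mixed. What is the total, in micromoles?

In micromoles:
  0.0527 millimoles = 0.0527 × 10^3 micromoles = 52.7
  0.2054 millimoles = 0.2054 × 10^3 micromoles = 205.4
  0.3158 millimoles = 0.3158 × 10^3 micromoles = 315.8
  0.006196 millimoles = 0.006196 × 10^3 micromoles = 6.196
  596.8 micromoles → 596.8
Sum: 52.7 + 205.4 + 315.8 + 6.196 + 596.8 = 1176.896

1176.896 micromoles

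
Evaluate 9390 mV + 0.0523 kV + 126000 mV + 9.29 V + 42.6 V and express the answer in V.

In V:
  9390 mV = 9390 × 10⁻³ V = 9.39
  0.0523 kV = 0.0523 × 10³ V = 52.3
  126000 mV = 126000 × 10⁻³ V = 126
  9.29 V → 9.29
  42.6 V → 42.6
Sum: 9.39 + 52.3 + 126 + 9.29 + 42.6 = 239.58

239.58 V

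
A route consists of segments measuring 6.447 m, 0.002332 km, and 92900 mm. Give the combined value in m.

101.679 m

In m:
  6.447 m → 6.447
  0.002332 km = 0.002332 × 10^3 m = 2.332
  92900 mm = 92900 × 10^-3 m = 92.9
Sum: 6.447 + 2.332 + 92.9 = 101.679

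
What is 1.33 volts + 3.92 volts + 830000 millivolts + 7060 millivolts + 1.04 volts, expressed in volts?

843.35 volts

In volts:
  1.33 volts → 1.33
  3.92 volts → 3.92
  830000 millivolts = 830000 × 10^-3 volts = 830
  7060 millivolts = 7060 × 10^-3 volts = 7.06
  1.04 volts → 1.04
Sum: 1.33 + 3.92 + 830 + 7.06 + 1.04 = 843.35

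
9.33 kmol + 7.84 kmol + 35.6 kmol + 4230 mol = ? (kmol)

57 kmol

In kmol:
  9.33 kmol → 9.33
  7.84 kmol → 7.84
  35.6 kmol → 35.6
  4230 mol = 4230 × 10^-3 kmol = 4.23
Sum: 9.33 + 7.84 + 35.6 + 4.23 = 57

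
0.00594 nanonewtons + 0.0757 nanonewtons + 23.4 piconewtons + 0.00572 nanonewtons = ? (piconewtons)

In piconewtons:
  0.00594 nanonewtons = 0.00594 × 10³ piconewtons = 5.94
  0.0757 nanonewtons = 0.0757 × 10³ piconewtons = 75.7
  23.4 piconewtons → 23.4
  0.00572 nanonewtons = 0.00572 × 10³ piconewtons = 5.72
Sum: 5.94 + 75.7 + 23.4 + 5.72 = 110.76

110.76 piconewtons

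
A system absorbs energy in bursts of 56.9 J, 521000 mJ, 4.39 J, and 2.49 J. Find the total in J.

584.78 J

In J:
  56.9 J → 56.9
  521000 mJ = 521000 × 10⁻³ J = 521
  4.39 J → 4.39
  2.49 J → 2.49
Sum: 56.9 + 521 + 4.39 + 2.49 = 584.78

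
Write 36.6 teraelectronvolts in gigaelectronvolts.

36600 gigaelectronvolts

tera = 10^12, giga = 10^9; factor is 10^3.
36.6 × 10^3 = 36600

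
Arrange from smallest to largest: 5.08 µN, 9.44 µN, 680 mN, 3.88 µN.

3.88 µN < 5.08 µN < 9.44 µN < 680 mN

5.08 µN = 0.00000508 N
9.44 µN = 0.00000944 N
680 mN = 0.68 N
3.88 µN = 0.00000388 N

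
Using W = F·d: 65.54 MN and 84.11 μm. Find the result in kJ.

5.5125694 kJ

65.54 × 10⁶ × 84.11 × 10⁻⁶ = 5512.5694 J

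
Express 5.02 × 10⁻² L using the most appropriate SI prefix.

50.2 mL

= 50.2 × 10⁻³ L; 10⁻³ is milli.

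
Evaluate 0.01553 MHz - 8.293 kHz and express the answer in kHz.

7.237 kHz

In kHz:
  0.01553 MHz = 0.01553e3 kHz = 15.53
  8.293 kHz → 8.293
Difference: 15.53 - 8.293 = 7.237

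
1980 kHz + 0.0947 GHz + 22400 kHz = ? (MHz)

In MHz:
  1980 kHz = 1980 × 10^-3 MHz = 1.98
  0.0947 GHz = 0.0947 × 10^3 MHz = 94.7
  22400 kHz = 22400 × 10^-3 MHz = 22.4
Sum: 1.98 + 94.7 + 22.4 = 119.08

119.08 MHz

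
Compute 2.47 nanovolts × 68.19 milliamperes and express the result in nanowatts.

2.47e-9 × 68.19e-3 = 168.4293e-12 W

0.1684293 nanowatts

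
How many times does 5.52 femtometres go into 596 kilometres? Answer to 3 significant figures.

(596 × 10³) / (5.52 × 10⁻¹⁵) = 108 × 10¹⁸

108000000000000000000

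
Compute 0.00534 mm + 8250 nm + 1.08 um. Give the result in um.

14.67 um

In um:
  0.00534 mm = 0.00534e3 um = 5.34
  8250 nm = 8250e-3 um = 8.25
  1.08 um → 1.08
Sum: 5.34 + 8.25 + 1.08 = 14.67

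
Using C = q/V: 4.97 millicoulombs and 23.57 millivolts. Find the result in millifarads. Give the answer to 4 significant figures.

210.9 millifarads

(4.97 × 10^-3) / (23.57 × 10^-3) = 0.210861 F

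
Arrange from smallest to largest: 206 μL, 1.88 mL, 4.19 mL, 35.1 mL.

206 μL < 1.88 mL < 4.19 mL < 35.1 mL

206 μL = 0.000206 L
1.88 mL = 0.00188 L
4.19 mL = 0.00419 L
35.1 mL = 0.0351 L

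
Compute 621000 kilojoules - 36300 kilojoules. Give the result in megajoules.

584.7 megajoules

In megajoules:
  621000 kilojoules = 621000 × 10⁻³ megajoules = 621
  36300 kilojoules = 36300 × 10⁻³ megajoules = 36.3
Difference: 621 - 36.3 = 584.7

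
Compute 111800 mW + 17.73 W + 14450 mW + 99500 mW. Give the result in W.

In W:
  111800 mW = 111800 × 10⁻³ W = 111.8
  17.73 W → 17.73
  14450 mW = 14450 × 10⁻³ W = 14.45
  99500 mW = 99500 × 10⁻³ W = 99.5
Sum: 111.8 + 17.73 + 14.45 + 99.5 = 243.48

243.48 W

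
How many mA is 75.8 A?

75800 mA

(no prefix) = 10⁰, milli = 10⁻³; factor is 10³.
75.8 × 10³ = 75800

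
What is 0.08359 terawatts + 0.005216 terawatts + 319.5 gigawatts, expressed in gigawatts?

In gigawatts:
  0.08359 terawatts = 0.08359 × 10³ gigawatts = 83.59
  0.005216 terawatts = 0.005216 × 10³ gigawatts = 5.216
  319.5 gigawatts → 319.5
Sum: 83.59 + 5.216 + 319.5 = 408.306

408.306 gigawatts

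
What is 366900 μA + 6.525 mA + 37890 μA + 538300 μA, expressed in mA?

In mA:
  366900 μA = 366900 × 10⁻³ mA = 366.9
  6.525 mA → 6.525
  37890 μA = 37890 × 10⁻³ mA = 37.89
  538300 μA = 538300 × 10⁻³ mA = 538.3
Sum: 366.9 + 6.525 + 37.89 + 538.3 = 949.615

949.615 mA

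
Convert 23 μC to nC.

micro = 10⁻⁶, nano = 10⁻⁹; factor is 10³.
23 × 10³ = 23000

23000 nC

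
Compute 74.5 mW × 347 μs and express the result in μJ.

74.5 × 10⁻³ × 347 × 10⁻⁶ = 25851.5 × 10⁻⁹ J

25.8515 μJ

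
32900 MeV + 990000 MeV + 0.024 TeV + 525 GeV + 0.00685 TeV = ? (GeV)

1578.75 GeV

In GeV:
  32900 MeV = 32900 × 10^-3 GeV = 32.9
  990000 MeV = 990000 × 10^-3 GeV = 990
  0.024 TeV = 0.024 × 10^3 GeV = 24
  525 GeV → 525
  0.00685 TeV = 0.00685 × 10^3 GeV = 6.85
Sum: 32.9 + 990 + 24 + 525 + 6.85 = 1578.75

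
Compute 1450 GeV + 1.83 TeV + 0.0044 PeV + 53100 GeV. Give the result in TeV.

60.78 TeV

In TeV:
  1450 GeV = 1450 × 10^-3 TeV = 1.45
  1.83 TeV → 1.83
  0.0044 PeV = 0.0044 × 10^3 TeV = 4.4
  53100 GeV = 53100 × 10^-3 TeV = 53.1
Sum: 1.45 + 1.83 + 4.4 + 53.1 = 60.78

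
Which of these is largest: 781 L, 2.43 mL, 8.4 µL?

781 L

781 L = 781 L
2.43 mL = 0.00243 L
8.4 µL = 0.0000084 L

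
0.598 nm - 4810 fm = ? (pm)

In pm:
  0.598 nm = 0.598 × 10^3 pm = 598
  4810 fm = 4810 × 10^-3 pm = 4.81
Difference: 598 - 4.81 = 593.19

593.19 pm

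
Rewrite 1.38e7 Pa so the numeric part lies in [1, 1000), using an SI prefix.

13.8 MPa

= 13.8e6 Pa; 1e6 is mega.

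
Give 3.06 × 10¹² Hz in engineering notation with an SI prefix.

= 3.06 × 10¹² Hz; 10¹² is tera.

3.06 THz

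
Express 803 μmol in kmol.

micro = 1e-6, kilo = 1e3; factor is 1e-9.
803 × 1e-9 = 0.000000803

0.000000803 kmol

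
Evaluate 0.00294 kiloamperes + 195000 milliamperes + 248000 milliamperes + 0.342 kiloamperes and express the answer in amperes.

787.94 amperes

In amperes:
  0.00294 kiloamperes = 0.00294e3 amperes = 2.94
  195000 milliamperes = 195000e-3 amperes = 195
  248000 milliamperes = 248000e-3 amperes = 248
  0.342 kiloamperes = 0.342e3 amperes = 342
Sum: 2.94 + 195 + 248 + 342 = 787.94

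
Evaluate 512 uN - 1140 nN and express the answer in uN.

In uN:
  512 uN → 512
  1140 nN = 1140e-3 uN = 1.14
Difference: 512 - 1.14 = 510.86

510.86 uN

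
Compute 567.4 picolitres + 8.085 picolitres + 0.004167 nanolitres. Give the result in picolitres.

In picolitres:
  567.4 picolitres → 567.4
  8.085 picolitres → 8.085
  0.004167 nanolitres = 0.004167 × 10^3 picolitres = 4.167
Sum: 567.4 + 8.085 + 4.167 = 579.652

579.652 picolitres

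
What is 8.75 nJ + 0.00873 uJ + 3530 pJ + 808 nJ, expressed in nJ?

829.01 nJ

In nJ:
  8.75 nJ → 8.75
  0.00873 uJ = 0.00873 × 10^3 nJ = 8.73
  3530 pJ = 3530 × 10^-3 nJ = 3.53
  808 nJ → 808
Sum: 8.75 + 8.73 + 3.53 + 808 = 829.01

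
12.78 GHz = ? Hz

giga = 10⁹, (no prefix) = 10⁰; factor is 10⁹.
12.78 × 10⁹ = 12780000000

12780000000 Hz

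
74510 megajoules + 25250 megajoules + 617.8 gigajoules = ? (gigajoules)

In gigajoules:
  74510 megajoules = 74510 × 10^-3 gigajoules = 74.51
  25250 megajoules = 25250 × 10^-3 gigajoules = 25.25
  617.8 gigajoules → 617.8
Sum: 74.51 + 25.25 + 617.8 = 717.56

717.56 gigajoules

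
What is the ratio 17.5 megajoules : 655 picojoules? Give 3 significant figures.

26700000000000000

(17.5 × 10⁶) / (655 × 10⁻¹²) = 0.02672 × 10¹⁸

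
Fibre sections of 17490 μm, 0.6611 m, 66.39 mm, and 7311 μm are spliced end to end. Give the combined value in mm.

In mm:
  17490 μm = 17490e-3 mm = 17.49
  0.6611 m = 0.6611e3 mm = 661.1
  66.39 mm → 66.39
  7311 μm = 7311e-3 mm = 7.311
Sum: 17.49 + 661.1 + 66.39 + 7.311 = 752.291

752.291 mm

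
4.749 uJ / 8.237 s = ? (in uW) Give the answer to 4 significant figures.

(4.749 × 10⁻⁶) / (8.237) = 0.576545 × 10⁻⁶ W

0.5765 uW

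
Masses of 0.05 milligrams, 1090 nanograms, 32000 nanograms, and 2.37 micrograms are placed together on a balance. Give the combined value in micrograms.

85.46 micrograms

In micrograms:
  0.05 milligrams = 0.05 × 10³ micrograms = 50
  1090 nanograms = 1090 × 10⁻³ micrograms = 1.09
  32000 nanograms = 32000 × 10⁻³ micrograms = 32
  2.37 micrograms → 2.37
Sum: 50 + 1.09 + 32 + 2.37 = 85.46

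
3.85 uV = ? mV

0.00385 mV

micro = 1e-6, milli = 1e-3; factor is 1e-3.
3.85 × 1e-3 = 0.00385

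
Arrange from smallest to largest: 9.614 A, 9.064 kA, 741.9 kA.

9.614 A = 9.614 A
9.064 kA = 9064 A
741.9 kA = 741900 A

9.614 A < 9.064 kA < 741.9 kA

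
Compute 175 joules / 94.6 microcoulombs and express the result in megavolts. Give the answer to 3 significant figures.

1.85 megavolts

(175) / (94.6 × 10⁻⁶) = 1.8499 × 10⁶ V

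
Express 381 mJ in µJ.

milli = 10⁻³, micro = 10⁻⁶; factor is 10³.
381 × 10³ = 381000

381000 µJ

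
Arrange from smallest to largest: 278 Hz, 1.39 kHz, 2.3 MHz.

278 Hz < 1.39 kHz < 2.3 MHz

278 Hz = 278 Hz
1.39 kHz = 1390 Hz
2.3 MHz = 2300000 Hz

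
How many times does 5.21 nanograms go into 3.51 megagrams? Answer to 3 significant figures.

(3.51e6) / (5.21e-9) = 0.6737e15

674000000000000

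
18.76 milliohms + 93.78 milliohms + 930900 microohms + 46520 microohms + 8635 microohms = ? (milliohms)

In milliohms:
  18.76 milliohms → 18.76
  93.78 milliohms → 93.78
  930900 microohms = 930900 × 10⁻³ milliohms = 930.9
  46520 microohms = 46520 × 10⁻³ milliohms = 46.52
  8635 microohms = 8635 × 10⁻³ milliohms = 8.635
Sum: 18.76 + 93.78 + 930.9 + 46.52 + 8.635 = 1098.595

1098.595 milliohms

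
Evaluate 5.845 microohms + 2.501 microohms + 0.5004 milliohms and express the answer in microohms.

508.746 microohms

In microohms:
  5.845 microohms → 5.845
  2.501 microohms → 2.501
  0.5004 milliohms = 0.5004 × 10³ microohms = 500.4
Sum: 5.845 + 2.501 + 500.4 = 508.746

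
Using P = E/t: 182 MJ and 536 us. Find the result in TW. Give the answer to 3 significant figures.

0.340 TW

(182 × 10^6) / (536 × 10^-6) = 0.33955 × 10^12 W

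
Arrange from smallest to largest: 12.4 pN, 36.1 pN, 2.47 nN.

12.4 pN < 36.1 pN < 2.47 nN

12.4 pN = 0.0000000000124 N
36.1 pN = 0.0000000000361 N
2.47 nN = 0.00000000247 N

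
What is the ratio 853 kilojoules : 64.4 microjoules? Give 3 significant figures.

13200000000

(853 × 10^3) / (64.4 × 10^-6) = 13.25 × 10^9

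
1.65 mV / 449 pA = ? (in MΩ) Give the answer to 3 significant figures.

(1.65 × 10^-3) / (449 × 10^-12) = 0.0036748 × 10^9 Ω

3.67 MΩ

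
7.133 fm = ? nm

0.000007133 nm

femto = 10^-15, nano = 10^-9; factor is 10^-6.
7.133 × 10^-6 = 0.000007133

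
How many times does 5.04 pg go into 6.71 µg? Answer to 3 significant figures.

1330000

(6.71 × 10^-6) / (5.04 × 10^-12) = 1.331 × 10^6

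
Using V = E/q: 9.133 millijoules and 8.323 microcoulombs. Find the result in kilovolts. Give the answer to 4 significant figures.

(9.133 × 10⁻³) / (8.323 × 10⁻⁶) = 1.09732 × 10³ V

1.097 kilovolts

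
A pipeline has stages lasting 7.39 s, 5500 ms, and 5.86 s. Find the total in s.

In s:
  7.39 s → 7.39
  5500 ms = 5500e-3 s = 5.5
  5.86 s → 5.86
Sum: 7.39 + 5.5 + 5.86 = 18.75

18.75 s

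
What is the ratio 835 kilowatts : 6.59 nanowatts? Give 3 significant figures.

(835 × 10³) / (6.59 × 10⁻⁹) = 126.7 × 10¹²

127000000000000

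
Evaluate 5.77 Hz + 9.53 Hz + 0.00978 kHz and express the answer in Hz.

In Hz:
  5.77 Hz → 5.77
  9.53 Hz → 9.53
  0.00978 kHz = 0.00978e3 Hz = 9.78
Sum: 5.77 + 9.53 + 9.78 = 25.08

25.08 Hz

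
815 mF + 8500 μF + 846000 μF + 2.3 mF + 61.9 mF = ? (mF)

In mF:
  815 mF → 815
  8500 μF = 8500 × 10^-3 mF = 8.5
  846000 μF = 846000 × 10^-3 mF = 846
  2.3 mF → 2.3
  61.9 mF → 61.9
Sum: 815 + 8.5 + 846 + 2.3 + 61.9 = 1733.7

1733.7 mF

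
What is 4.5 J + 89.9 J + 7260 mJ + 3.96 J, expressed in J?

In J:
  4.5 J → 4.5
  89.9 J → 89.9
  7260 mJ = 7260 × 10⁻³ J = 7.26
  3.96 J → 3.96
Sum: 4.5 + 89.9 + 7.26 + 3.96 = 105.62

105.62 J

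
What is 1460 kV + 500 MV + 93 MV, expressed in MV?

594.46 MV

In MV:
  1460 kV = 1460 × 10^-3 MV = 1.46
  500 MV → 500
  93 MV → 93
Sum: 1.46 + 500 + 93 = 594.46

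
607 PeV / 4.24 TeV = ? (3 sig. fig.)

143000

(607 × 10¹⁵) / (4.24 × 10¹²) = 143.2 × 10³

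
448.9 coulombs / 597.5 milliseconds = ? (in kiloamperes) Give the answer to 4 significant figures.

0.7513 kiloamperes

(448.9) / (597.5e-3) = 0.751297e3 A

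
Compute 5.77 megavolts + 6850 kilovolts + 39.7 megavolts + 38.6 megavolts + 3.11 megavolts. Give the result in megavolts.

In megavolts:
  5.77 megavolts → 5.77
  6850 kilovolts = 6850 × 10⁻³ megavolts = 6.85
  39.7 megavolts → 39.7
  38.6 megavolts → 38.6
  3.11 megavolts → 3.11
Sum: 5.77 + 6.85 + 39.7 + 38.6 + 3.11 = 94.03

94.03 megavolts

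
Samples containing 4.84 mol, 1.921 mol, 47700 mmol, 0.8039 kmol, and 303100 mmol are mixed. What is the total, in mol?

1161.461 mol

In mol:
  4.84 mol → 4.84
  1.921 mol → 1.921
  47700 mmol = 47700e-3 mol = 47.7
  0.8039 kmol = 0.8039e3 mol = 803.9
  303100 mmol = 303100e-3 mol = 303.1
Sum: 4.84 + 1.921 + 47.7 + 803.9 + 303.1 = 1161.461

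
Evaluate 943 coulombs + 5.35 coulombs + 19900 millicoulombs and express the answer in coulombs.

968.25 coulombs

In coulombs:
  943 coulombs → 943
  5.35 coulombs → 5.35
  19900 millicoulombs = 19900 × 10^-3 coulombs = 19.9
Sum: 943 + 5.35 + 19.9 = 968.25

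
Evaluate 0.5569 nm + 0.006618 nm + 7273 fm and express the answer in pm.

In pm:
  0.5569 nm = 0.5569 × 10^3 pm = 556.9
  0.006618 nm = 0.006618 × 10^3 pm = 6.618
  7273 fm = 7273 × 10^-3 pm = 7.273
Sum: 556.9 + 6.618 + 7.273 = 570.791

570.791 pm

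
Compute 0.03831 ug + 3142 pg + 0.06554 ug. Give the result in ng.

In ng:
  0.03831 ug = 0.03831 × 10³ ng = 38.31
  3142 pg = 3142 × 10⁻³ ng = 3.142
  0.06554 ug = 0.06554 × 10³ ng = 65.54
Sum: 38.31 + 3.142 + 65.54 = 106.992

106.992 ng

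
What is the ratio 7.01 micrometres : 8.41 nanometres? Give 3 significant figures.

(7.01 × 10⁻⁶) / (8.41 × 10⁻⁹) = 0.8335 × 10³

834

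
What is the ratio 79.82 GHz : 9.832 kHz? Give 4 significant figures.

8118000

(79.82e9) / (9.832e3) = 8.1184e6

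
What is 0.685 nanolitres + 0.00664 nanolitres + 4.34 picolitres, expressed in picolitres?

In picolitres:
  0.685 nanolitres = 0.685e3 picolitres = 685
  0.00664 nanolitres = 0.00664e3 picolitres = 6.64
  4.34 picolitres → 4.34
Sum: 685 + 6.64 + 4.34 = 695.98

695.98 picolitres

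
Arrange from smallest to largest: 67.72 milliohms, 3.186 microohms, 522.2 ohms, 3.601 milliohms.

3.186 microohms < 3.601 milliohms < 67.72 milliohms < 522.2 ohms

67.72 milliohms = 0.06772 ohms
3.186 microohms = 0.000003186 ohms
522.2 ohms = 522.2 ohms
3.601 milliohms = 0.003601 ohms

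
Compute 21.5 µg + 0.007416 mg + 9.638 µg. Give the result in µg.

38.554 µg

In µg:
  21.5 µg → 21.5
  0.007416 mg = 0.007416e3 µg = 7.416
  9.638 µg → 9.638
Sum: 21.5 + 7.416 + 9.638 = 38.554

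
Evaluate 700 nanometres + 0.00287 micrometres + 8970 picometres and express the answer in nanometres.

711.84 nanometres

In nanometres:
  700 nanometres → 700
  0.00287 micrometres = 0.00287e3 nanometres = 2.87
  8970 picometres = 8970e-3 nanometres = 8.97
Sum: 700 + 2.87 + 8.97 = 711.84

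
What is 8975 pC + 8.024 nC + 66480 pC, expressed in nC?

In nC:
  8975 pC = 8975 × 10⁻³ nC = 8.975
  8.024 nC → 8.024
  66480 pC = 66480 × 10⁻³ nC = 66.48
Sum: 8.975 + 8.024 + 66.48 = 83.479

83.479 nC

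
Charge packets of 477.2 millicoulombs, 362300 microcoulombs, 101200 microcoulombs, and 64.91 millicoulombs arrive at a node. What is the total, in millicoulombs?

1005.61 millicoulombs

In millicoulombs:
  477.2 millicoulombs → 477.2
  362300 microcoulombs = 362300 × 10^-3 millicoulombs = 362.3
  101200 microcoulombs = 101200 × 10^-3 millicoulombs = 101.2
  64.91 millicoulombs → 64.91
Sum: 477.2 + 362.3 + 101.2 + 64.91 = 1005.61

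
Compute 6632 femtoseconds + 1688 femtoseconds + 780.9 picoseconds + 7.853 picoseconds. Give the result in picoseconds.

In picoseconds:
  6632 femtoseconds = 6632e-3 picoseconds = 6.632
  1688 femtoseconds = 1688e-3 picoseconds = 1.688
  780.9 picoseconds → 780.9
  7.853 picoseconds → 7.853
Sum: 6.632 + 1.688 + 780.9 + 7.853 = 797.073

797.073 picoseconds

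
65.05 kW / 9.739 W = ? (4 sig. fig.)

(65.05 × 10^3) / (9.739) = 6.6793 × 10^3

6679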